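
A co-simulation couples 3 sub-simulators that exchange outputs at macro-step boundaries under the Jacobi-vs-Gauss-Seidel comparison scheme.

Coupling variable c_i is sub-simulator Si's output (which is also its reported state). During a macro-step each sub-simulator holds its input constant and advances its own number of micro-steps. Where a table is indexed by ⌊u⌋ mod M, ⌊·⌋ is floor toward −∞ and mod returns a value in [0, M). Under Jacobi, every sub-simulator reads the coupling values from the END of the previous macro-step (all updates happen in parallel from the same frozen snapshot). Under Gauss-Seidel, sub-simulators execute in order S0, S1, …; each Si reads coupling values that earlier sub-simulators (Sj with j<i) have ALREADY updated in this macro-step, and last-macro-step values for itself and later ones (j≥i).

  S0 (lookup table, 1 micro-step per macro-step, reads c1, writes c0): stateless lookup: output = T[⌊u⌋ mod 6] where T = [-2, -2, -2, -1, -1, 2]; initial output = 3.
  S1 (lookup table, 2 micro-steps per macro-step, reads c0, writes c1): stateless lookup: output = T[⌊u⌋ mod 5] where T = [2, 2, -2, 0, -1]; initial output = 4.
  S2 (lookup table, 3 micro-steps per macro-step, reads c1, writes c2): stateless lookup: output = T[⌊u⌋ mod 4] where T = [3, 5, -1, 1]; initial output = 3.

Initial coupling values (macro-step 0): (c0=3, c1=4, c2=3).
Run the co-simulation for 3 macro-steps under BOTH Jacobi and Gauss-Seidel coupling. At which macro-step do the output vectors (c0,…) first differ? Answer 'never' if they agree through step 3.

[Jacobi] macro 1: S0 reads c1=4 → after 1×micro: -1; S1 reads c0=3 → after 2×micro: 0; S2 reads c1=4 → after 3×micro: 3 ⇒ (c0=-1, c1=0, c2=3)
[Jacobi] macro 2: S0 reads c1=0 → after 1×micro: -2; S1 reads c0=-1 → after 2×micro: -1; S2 reads c1=0 → after 3×micro: 3 ⇒ (c0=-2, c1=-1, c2=3)
[Jacobi] macro 3: S0 reads c1=-1 → after 1×micro: 2; S1 reads c0=-2 → after 2×micro: 0; S2 reads c1=-1 → after 3×micro: 1 ⇒ (c0=2, c1=0, c2=1)
[Gauss-Seidel] macro 1: S0 reads c1=4 → after 1×micro: -1; S1 reads c0=-1 → after 2×micro: -1; S2 reads c1=-1 → after 3×micro: 1 ⇒ (c0=-1, c1=-1, c2=1)
[Gauss-Seidel] macro 2: S0 reads c1=-1 → after 1×micro: 2; S1 reads c0=2 → after 2×micro: -2; S2 reads c1=-2 → after 3×micro: -1 ⇒ (c0=2, c1=-2, c2=-1)
[Gauss-Seidel] macro 3: S0 reads c1=-2 → after 1×micro: -1; S1 reads c0=-1 → after 2×micro: -1; S2 reads c1=-1 → after 3×micro: 1 ⇒ (c0=-1, c1=-1, c2=1)

first divergence at macro-step: 1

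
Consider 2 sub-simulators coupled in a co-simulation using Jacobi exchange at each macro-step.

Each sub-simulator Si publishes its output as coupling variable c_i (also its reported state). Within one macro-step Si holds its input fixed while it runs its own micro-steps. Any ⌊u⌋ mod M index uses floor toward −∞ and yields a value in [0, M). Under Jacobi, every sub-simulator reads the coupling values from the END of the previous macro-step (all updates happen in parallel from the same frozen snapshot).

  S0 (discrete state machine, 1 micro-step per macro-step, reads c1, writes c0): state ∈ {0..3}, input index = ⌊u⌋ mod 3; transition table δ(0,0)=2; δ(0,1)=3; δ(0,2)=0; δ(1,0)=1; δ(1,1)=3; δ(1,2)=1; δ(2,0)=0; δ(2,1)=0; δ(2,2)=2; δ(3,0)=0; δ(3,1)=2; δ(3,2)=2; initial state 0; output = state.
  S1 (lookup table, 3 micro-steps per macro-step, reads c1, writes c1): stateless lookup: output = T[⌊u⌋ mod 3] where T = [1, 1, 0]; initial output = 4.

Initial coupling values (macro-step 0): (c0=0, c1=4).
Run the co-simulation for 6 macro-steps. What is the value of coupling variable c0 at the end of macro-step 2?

c0 at macro-step 2 = 2

macro 1: S0 reads c1=4 → after 1×micro: 3; S1 reads c1=4 → after 3×micro: 1 ⇒ (c0=3, c1=1)
macro 2: S0 reads c1=1 → after 1×micro: 2; S1 reads c1=1 → after 3×micro: 1 ⇒ (c0=2, c1=1)
macro 3: S0 reads c1=1 → after 1×micro: 0; S1 reads c1=1 → after 3×micro: 1 ⇒ (c0=0, c1=1)
macro 4: S0 reads c1=1 → after 1×micro: 3; S1 reads c1=1 → after 3×micro: 1 ⇒ (c0=3, c1=1)
macro 5: S0 reads c1=1 → after 1×micro: 2; S1 reads c1=1 → after 3×micro: 1 ⇒ (c0=2, c1=1)
macro 6: S0 reads c1=1 → after 1×micro: 0; S1 reads c1=1 → after 3×micro: 1 ⇒ (c0=0, c1=1)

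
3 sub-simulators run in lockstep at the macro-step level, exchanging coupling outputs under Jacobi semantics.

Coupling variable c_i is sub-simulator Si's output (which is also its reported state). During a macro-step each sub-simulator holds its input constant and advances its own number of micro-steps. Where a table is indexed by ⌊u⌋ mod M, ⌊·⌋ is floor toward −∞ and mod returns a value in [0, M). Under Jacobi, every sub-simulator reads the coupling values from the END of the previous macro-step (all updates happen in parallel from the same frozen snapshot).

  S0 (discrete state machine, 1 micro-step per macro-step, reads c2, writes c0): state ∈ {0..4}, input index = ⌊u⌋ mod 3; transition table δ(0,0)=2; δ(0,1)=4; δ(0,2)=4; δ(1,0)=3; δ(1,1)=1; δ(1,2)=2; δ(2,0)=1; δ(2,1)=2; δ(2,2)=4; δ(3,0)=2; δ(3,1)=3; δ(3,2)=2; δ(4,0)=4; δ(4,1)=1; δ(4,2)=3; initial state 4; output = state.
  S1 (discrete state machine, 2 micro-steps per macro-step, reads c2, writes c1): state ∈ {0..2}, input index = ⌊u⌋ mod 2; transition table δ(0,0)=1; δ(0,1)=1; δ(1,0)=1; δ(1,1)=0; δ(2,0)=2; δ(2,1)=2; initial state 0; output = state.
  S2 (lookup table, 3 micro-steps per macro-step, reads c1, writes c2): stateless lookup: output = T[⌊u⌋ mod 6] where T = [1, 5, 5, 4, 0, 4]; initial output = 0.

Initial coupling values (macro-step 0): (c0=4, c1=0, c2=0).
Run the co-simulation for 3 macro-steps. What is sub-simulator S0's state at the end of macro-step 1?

macro 1: S0 reads c2=0 → after 1×micro: 4; S1 reads c2=0 → after 2×micro: 1; S2 reads c1=0 → after 3×micro: 1 ⇒ (c0=4, c1=1, c2=1)
macro 2: S0 reads c2=1 → after 1×micro: 1; S1 reads c2=1 → after 2×micro: 1; S2 reads c1=1 → after 3×micro: 5 ⇒ (c0=1, c1=1, c2=5)
macro 3: S0 reads c2=5 → after 1×micro: 2; S1 reads c2=5 → after 2×micro: 1; S2 reads c1=1 → after 3×micro: 5 ⇒ (c0=2, c1=1, c2=5)

S0 state at macro-step 1 = 4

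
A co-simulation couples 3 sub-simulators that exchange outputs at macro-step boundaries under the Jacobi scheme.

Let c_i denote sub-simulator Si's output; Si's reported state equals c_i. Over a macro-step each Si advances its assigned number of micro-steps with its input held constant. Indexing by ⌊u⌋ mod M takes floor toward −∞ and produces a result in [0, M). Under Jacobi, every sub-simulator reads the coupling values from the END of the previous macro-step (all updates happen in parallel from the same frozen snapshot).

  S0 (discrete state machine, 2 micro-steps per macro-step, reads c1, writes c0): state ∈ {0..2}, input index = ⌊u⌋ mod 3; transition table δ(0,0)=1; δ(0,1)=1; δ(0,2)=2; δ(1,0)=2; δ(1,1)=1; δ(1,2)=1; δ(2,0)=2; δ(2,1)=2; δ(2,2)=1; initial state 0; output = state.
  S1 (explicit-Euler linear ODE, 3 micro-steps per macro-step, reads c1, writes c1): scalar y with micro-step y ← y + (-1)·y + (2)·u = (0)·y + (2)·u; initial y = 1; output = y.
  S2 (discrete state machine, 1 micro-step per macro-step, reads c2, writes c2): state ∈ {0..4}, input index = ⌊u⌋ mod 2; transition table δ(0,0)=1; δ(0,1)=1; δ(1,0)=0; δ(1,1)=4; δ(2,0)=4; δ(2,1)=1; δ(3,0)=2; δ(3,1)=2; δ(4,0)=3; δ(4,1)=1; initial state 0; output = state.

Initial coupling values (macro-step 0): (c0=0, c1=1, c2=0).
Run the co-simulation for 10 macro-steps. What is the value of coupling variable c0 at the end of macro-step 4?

macro 1: S0 reads c1=1 → after 2×micro: 1; S1 reads c1=1 → after 3×micro: 2; S2 reads c2=0 → after 1×micro: 1 ⇒ (c0=1, c1=2, c2=1)
macro 2: S0 reads c1=2 → after 2×micro: 1; S1 reads c1=2 → after 3×micro: 4; S2 reads c2=1 → after 1×micro: 4 ⇒ (c0=1, c1=4, c2=4)
macro 3: S0 reads c1=4 → after 2×micro: 1; S1 reads c1=4 → after 3×micro: 8; S2 reads c2=4 → after 1×micro: 3 ⇒ (c0=1, c1=8, c2=3)
macro 4: S0 reads c1=8 → after 2×micro: 1; S1 reads c1=8 → after 3×micro: 16; S2 reads c2=3 → after 1×micro: 2 ⇒ (c0=1, c1=16, c2=2)
macro 5: S0 reads c1=16 → after 2×micro: 1; S1 reads c1=16 → after 3×micro: 32; S2 reads c2=2 → after 1×micro: 4 ⇒ (c0=1, c1=32, c2=4)
macro 6: S0 reads c1=32 → after 2×micro: 1; S1 reads c1=32 → after 3×micro: 64; S2 reads c2=4 → after 1×micro: 3 ⇒ (c0=1, c1=64, c2=3)
macro 7: S0 reads c1=64 → after 2×micro: 1; S1 reads c1=64 → after 3×micro: 128; S2 reads c2=3 → after 1×micro: 2 ⇒ (c0=1, c1=128, c2=2)
macro 8: S0 reads c1=128 → after 2×micro: 1; S1 reads c1=128 → after 3×micro: 256; S2 reads c2=2 → after 1×micro: 4 ⇒ (c0=1, c1=256, c2=4)
macro 9: S0 reads c1=256 → after 2×micro: 1; S1 reads c1=256 → after 3×micro: 512; S2 reads c2=4 → after 1×micro: 3 ⇒ (c0=1, c1=512, c2=3)
macro 10: S0 reads c1=512 → after 2×micro: 1; S1 reads c1=512 → after 3×micro: 1024; S2 reads c2=3 → after 1×micro: 2 ⇒ (c0=1, c1=1024, c2=2)

c0 at macro-step 4 = 1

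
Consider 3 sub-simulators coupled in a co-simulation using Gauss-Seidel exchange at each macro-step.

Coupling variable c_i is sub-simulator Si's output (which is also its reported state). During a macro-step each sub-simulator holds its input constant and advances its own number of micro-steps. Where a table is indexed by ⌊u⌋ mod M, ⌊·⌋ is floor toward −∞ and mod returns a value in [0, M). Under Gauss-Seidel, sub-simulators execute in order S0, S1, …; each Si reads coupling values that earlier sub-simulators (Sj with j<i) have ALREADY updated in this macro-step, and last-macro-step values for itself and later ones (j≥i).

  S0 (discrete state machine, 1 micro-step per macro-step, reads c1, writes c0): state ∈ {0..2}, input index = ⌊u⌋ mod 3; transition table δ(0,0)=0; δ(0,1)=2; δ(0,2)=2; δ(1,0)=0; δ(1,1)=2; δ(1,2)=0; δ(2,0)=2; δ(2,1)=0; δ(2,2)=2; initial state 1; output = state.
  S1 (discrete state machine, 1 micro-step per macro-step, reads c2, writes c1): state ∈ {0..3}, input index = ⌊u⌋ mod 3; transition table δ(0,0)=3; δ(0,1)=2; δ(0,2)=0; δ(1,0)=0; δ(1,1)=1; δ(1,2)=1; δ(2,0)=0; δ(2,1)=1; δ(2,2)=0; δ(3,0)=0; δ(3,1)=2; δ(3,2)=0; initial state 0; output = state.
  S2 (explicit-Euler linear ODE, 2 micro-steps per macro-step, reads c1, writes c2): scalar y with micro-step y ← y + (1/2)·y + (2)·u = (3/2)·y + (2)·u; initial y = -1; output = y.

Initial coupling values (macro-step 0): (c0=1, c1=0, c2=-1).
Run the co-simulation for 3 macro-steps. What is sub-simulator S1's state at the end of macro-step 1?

macro 1: S0 reads c1=0 → after 1×micro: 0; S1 reads c2=-1 → after 1×micro: 0; S2 reads c1=0 → after 2×micro: -9/4 ⇒ (c0=0, c1=0, c2=-9/4)
macro 2: S0 reads c1=0 → after 1×micro: 0; S1 reads c2=-9/4 → after 1×micro: 3; S2 reads c1=3 → after 2×micro: 159/16 ⇒ (c0=0, c1=3, c2=159/16)
macro 3: S0 reads c1=3 → after 1×micro: 0; S1 reads c2=159/16 → after 1×micro: 0; S2 reads c1=0 → after 2×micro: 1431/64 ⇒ (c0=0, c1=0, c2=1431/64)

S1 state at macro-step 1 = 0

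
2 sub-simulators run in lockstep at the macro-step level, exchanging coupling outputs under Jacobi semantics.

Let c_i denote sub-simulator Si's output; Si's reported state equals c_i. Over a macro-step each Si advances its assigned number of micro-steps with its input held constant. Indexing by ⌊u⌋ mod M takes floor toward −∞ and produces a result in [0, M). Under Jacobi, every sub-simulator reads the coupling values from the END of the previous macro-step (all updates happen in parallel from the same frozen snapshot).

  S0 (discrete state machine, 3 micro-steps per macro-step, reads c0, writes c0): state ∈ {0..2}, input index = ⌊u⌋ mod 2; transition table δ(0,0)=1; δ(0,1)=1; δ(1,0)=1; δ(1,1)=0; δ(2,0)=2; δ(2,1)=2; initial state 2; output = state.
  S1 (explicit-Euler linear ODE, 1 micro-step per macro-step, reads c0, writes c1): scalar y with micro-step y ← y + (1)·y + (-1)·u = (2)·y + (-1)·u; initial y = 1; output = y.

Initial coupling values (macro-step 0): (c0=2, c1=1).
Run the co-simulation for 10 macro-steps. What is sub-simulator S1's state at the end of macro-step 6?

macro 1: S0 reads c0=2 → after 3×micro: 2; S1 reads c0=2 → after 1×micro: 0 ⇒ (c0=2, c1=0)
macro 2: S0 reads c0=2 → after 3×micro: 2; S1 reads c0=2 → after 1×micro: -2 ⇒ (c0=2, c1=-2)
macro 3: S0 reads c0=2 → after 3×micro: 2; S1 reads c0=2 → after 1×micro: -6 ⇒ (c0=2, c1=-6)
macro 4: S0 reads c0=2 → after 3×micro: 2; S1 reads c0=2 → after 1×micro: -14 ⇒ (c0=2, c1=-14)
macro 5: S0 reads c0=2 → after 3×micro: 2; S1 reads c0=2 → after 1×micro: -30 ⇒ (c0=2, c1=-30)
macro 6: S0 reads c0=2 → after 3×micro: 2; S1 reads c0=2 → after 1×micro: -62 ⇒ (c0=2, c1=-62)
macro 7: S0 reads c0=2 → after 3×micro: 2; S1 reads c0=2 → after 1×micro: -126 ⇒ (c0=2, c1=-126)
macro 8: S0 reads c0=2 → after 3×micro: 2; S1 reads c0=2 → after 1×micro: -254 ⇒ (c0=2, c1=-254)
macro 9: S0 reads c0=2 → after 3×micro: 2; S1 reads c0=2 → after 1×micro: -510 ⇒ (c0=2, c1=-510)
macro 10: S0 reads c0=2 → after 3×micro: 2; S1 reads c0=2 → after 1×micro: -1022 ⇒ (c0=2, c1=-1022)

S1 state at macro-step 6 = -62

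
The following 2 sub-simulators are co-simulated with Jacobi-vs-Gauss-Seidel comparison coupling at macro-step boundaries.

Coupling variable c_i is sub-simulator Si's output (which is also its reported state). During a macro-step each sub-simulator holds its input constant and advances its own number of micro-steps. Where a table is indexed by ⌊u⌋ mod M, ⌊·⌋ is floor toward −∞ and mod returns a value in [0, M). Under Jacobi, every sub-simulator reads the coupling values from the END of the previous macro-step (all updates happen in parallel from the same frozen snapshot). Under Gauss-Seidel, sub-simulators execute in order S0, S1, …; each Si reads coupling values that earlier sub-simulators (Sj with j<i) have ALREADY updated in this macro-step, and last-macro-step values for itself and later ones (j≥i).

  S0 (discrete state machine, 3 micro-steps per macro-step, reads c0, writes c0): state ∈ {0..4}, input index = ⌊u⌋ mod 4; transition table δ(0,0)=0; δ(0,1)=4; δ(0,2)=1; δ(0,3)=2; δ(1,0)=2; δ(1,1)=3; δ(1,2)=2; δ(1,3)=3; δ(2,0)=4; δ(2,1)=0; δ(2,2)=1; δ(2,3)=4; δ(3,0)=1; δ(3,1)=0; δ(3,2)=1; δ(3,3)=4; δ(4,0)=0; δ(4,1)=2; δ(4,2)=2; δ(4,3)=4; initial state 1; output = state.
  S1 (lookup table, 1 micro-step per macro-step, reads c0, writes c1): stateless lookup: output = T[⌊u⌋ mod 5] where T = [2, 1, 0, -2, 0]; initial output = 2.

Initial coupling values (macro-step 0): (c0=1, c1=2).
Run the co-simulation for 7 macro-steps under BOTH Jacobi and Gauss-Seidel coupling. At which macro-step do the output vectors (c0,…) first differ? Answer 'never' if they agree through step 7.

first divergence at macro-step: 1

[Jacobi] macro 1: S0 reads c0=1 → after 3×micro: 4; S1 reads c0=1 → after 1×micro: 1 ⇒ (c0=4, c1=1)
[Jacobi] macro 2: S0 reads c0=4 → after 3×micro: 0; S1 reads c0=4 → after 1×micro: 0 ⇒ (c0=0, c1=0)
[Jacobi] macro 3: S0 reads c0=0 → after 3×micro: 0; S1 reads c0=0 → after 1×micro: 2 ⇒ (c0=0, c1=2)
[Jacobi] macro 4: S0 reads c0=0 → after 3×micro: 0; S1 reads c0=0 → after 1×micro: 2 ⇒ (c0=0, c1=2)
[Jacobi] macro 5: S0 reads c0=0 → after 3×micro: 0; S1 reads c0=0 → after 1×micro: 2 ⇒ (c0=0, c1=2)
[Jacobi] macro 6: S0 reads c0=0 → after 3×micro: 0; S1 reads c0=0 → after 1×micro: 2 ⇒ (c0=0, c1=2)
[Jacobi] macro 7: S0 reads c0=0 → after 3×micro: 0; S1 reads c0=0 → after 1×micro: 2 ⇒ (c0=0, c1=2)
[Gauss-Seidel] macro 1: S0 reads c0=1 → after 3×micro: 4; S1 reads c0=4 → after 1×micro: 0 ⇒ (c0=4, c1=0)
[Gauss-Seidel] macro 2: S0 reads c0=4 → after 3×micro: 0; S1 reads c0=0 → after 1×micro: 2 ⇒ (c0=0, c1=2)
[Gauss-Seidel] macro 3: S0 reads c0=0 → after 3×micro: 0; S1 reads c0=0 → after 1×micro: 2 ⇒ (c0=0, c1=2)
[Gauss-Seidel] macro 4: S0 reads c0=0 → after 3×micro: 0; S1 reads c0=0 → after 1×micro: 2 ⇒ (c0=0, c1=2)
[Gauss-Seidel] macro 5: S0 reads c0=0 → after 3×micro: 0; S1 reads c0=0 → after 1×micro: 2 ⇒ (c0=0, c1=2)
[Gauss-Seidel] macro 6: S0 reads c0=0 → after 3×micro: 0; S1 reads c0=0 → after 1×micro: 2 ⇒ (c0=0, c1=2)
[Gauss-Seidel] macro 7: S0 reads c0=0 → after 3×micro: 0; S1 reads c0=0 → after 1×micro: 2 ⇒ (c0=0, c1=2)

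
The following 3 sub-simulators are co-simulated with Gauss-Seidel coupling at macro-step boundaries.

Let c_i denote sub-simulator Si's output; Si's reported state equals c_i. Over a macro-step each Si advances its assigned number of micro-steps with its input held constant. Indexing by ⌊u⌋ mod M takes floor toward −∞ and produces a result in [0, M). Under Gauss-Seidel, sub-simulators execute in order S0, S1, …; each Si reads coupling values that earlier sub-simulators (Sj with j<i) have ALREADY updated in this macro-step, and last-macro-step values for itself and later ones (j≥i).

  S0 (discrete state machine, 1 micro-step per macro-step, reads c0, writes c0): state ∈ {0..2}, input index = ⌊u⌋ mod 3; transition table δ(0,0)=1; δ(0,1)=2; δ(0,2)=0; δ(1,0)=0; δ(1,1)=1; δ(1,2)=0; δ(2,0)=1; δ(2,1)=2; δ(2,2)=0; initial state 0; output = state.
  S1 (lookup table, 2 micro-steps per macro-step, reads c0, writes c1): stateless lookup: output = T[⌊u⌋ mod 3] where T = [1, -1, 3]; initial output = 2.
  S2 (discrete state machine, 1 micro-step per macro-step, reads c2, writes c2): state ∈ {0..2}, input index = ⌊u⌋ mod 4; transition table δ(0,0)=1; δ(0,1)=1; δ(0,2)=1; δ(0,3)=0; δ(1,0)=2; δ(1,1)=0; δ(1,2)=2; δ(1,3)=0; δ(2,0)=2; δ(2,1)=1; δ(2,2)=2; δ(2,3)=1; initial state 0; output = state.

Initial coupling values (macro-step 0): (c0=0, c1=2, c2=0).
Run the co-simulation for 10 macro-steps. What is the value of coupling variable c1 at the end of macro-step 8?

macro 1: S0 reads c0=0 → after 1×micro: 1; S1 reads c0=1 → after 2×micro: -1; S2 reads c2=0 → after 1×micro: 1 ⇒ (c0=1, c1=-1, c2=1)
macro 2: S0 reads c0=1 → after 1×micro: 1; S1 reads c0=1 → after 2×micro: -1; S2 reads c2=1 → after 1×micro: 0 ⇒ (c0=1, c1=-1, c2=0)
macro 3: S0 reads c0=1 → after 1×micro: 1; S1 reads c0=1 → after 2×micro: -1; S2 reads c2=0 → after 1×micro: 1 ⇒ (c0=1, c1=-1, c2=1)
macro 4: S0 reads c0=1 → after 1×micro: 1; S1 reads c0=1 → after 2×micro: -1; S2 reads c2=1 → after 1×micro: 0 ⇒ (c0=1, c1=-1, c2=0)
macro 5: S0 reads c0=1 → after 1×micro: 1; S1 reads c0=1 → after 2×micro: -1; S2 reads c2=0 → after 1×micro: 1 ⇒ (c0=1, c1=-1, c2=1)
macro 6: S0 reads c0=1 → after 1×micro: 1; S1 reads c0=1 → after 2×micro: -1; S2 reads c2=1 → after 1×micro: 0 ⇒ (c0=1, c1=-1, c2=0)
macro 7: S0 reads c0=1 → after 1×micro: 1; S1 reads c0=1 → after 2×micro: -1; S2 reads c2=0 → after 1×micro: 1 ⇒ (c0=1, c1=-1, c2=1)
macro 8: S0 reads c0=1 → after 1×micro: 1; S1 reads c0=1 → after 2×micro: -1; S2 reads c2=1 → after 1×micro: 0 ⇒ (c0=1, c1=-1, c2=0)
macro 9: S0 reads c0=1 → after 1×micro: 1; S1 reads c0=1 → after 2×micro: -1; S2 reads c2=0 → after 1×micro: 1 ⇒ (c0=1, c1=-1, c2=1)
macro 10: S0 reads c0=1 → after 1×micro: 1; S1 reads c0=1 → after 2×micro: -1; S2 reads c2=1 → after 1×micro: 0 ⇒ (c0=1, c1=-1, c2=0)

c1 at macro-step 8 = -1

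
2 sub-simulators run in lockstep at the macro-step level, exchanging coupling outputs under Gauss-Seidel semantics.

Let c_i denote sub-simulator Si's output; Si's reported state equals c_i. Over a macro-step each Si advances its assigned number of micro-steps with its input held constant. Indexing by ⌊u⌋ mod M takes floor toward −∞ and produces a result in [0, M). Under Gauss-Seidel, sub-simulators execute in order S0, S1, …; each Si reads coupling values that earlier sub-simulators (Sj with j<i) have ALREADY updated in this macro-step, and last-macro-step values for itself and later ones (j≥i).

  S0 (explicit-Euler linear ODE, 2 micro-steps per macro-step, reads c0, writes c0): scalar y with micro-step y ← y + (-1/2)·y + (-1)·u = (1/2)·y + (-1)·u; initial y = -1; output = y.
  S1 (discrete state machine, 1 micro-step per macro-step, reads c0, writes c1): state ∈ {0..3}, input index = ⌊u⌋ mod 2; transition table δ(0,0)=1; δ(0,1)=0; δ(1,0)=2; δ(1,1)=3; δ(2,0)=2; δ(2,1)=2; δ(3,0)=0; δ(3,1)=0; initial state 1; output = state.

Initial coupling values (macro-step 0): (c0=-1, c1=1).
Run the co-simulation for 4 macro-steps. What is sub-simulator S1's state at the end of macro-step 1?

macro 1: S0 reads c0=-1 → after 2×micro: 5/4; S1 reads c0=5/4 → after 1×micro: 3 ⇒ (c0=5/4, c1=3)
macro 2: S0 reads c0=5/4 → after 2×micro: -25/16; S1 reads c0=-25/16 → after 1×micro: 0 ⇒ (c0=-25/16, c1=0)
macro 3: S0 reads c0=-25/16 → after 2×micro: 125/64; S1 reads c0=125/64 → after 1×micro: 0 ⇒ (c0=125/64, c1=0)
macro 4: S0 reads c0=125/64 → after 2×micro: -625/256; S1 reads c0=-625/256 → after 1×micro: 0 ⇒ (c0=-625/256, c1=0)

S1 state at macro-step 1 = 3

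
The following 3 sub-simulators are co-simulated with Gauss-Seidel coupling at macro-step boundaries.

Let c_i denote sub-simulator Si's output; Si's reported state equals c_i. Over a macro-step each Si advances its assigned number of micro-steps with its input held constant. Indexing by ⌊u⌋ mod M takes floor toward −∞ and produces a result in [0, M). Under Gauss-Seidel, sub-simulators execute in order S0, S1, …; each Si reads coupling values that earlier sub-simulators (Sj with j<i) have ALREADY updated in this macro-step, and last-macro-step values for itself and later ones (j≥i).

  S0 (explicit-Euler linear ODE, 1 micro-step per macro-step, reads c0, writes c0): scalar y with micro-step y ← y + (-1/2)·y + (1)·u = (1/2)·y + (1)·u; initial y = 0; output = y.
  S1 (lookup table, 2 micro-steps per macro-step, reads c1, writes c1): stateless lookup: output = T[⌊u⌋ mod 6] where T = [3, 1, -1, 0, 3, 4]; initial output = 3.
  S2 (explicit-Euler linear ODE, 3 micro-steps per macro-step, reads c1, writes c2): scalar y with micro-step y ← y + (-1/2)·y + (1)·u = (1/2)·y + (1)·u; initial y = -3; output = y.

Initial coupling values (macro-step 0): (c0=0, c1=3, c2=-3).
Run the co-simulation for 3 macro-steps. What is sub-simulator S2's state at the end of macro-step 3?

macro 1: S0 reads c0=0 → after 1×micro: 0; S1 reads c1=3 → after 2×micro: 0; S2 reads c1=0 → after 3×micro: -3/8 ⇒ (c0=0, c1=0, c2=-3/8)
macro 2: S0 reads c0=0 → after 1×micro: 0; S1 reads c1=0 → after 2×micro: 3; S2 reads c1=3 → after 3×micro: 333/64 ⇒ (c0=0, c1=3, c2=333/64)
macro 3: S0 reads c0=0 → after 1×micro: 0; S1 reads c1=3 → after 2×micro: 0; S2 reads c1=0 → after 3×micro: 333/512 ⇒ (c0=0, c1=0, c2=333/512)

S2 state at macro-step 3 = 333/512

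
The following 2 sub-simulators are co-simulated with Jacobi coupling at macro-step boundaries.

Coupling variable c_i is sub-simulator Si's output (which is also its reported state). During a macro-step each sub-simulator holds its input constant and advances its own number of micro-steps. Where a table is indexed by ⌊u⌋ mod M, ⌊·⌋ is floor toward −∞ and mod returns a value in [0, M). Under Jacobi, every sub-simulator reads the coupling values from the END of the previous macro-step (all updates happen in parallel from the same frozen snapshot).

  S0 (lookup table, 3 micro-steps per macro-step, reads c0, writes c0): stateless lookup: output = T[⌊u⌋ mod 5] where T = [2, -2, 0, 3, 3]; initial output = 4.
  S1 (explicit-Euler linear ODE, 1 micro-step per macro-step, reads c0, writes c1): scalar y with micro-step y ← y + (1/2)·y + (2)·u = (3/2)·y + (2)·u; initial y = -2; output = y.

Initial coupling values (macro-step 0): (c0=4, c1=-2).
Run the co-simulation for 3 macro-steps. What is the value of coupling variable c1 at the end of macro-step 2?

macro 1: S0 reads c0=4 → after 3×micro: 3; S1 reads c0=4 → after 1×micro: 5 ⇒ (c0=3, c1=5)
macro 2: S0 reads c0=3 → after 3×micro: 3; S1 reads c0=3 → after 1×micro: 27/2 ⇒ (c0=3, c1=27/2)
macro 3: S0 reads c0=3 → after 3×micro: 3; S1 reads c0=3 → after 1×micro: 105/4 ⇒ (c0=3, c1=105/4)

c1 at macro-step 2 = 27/2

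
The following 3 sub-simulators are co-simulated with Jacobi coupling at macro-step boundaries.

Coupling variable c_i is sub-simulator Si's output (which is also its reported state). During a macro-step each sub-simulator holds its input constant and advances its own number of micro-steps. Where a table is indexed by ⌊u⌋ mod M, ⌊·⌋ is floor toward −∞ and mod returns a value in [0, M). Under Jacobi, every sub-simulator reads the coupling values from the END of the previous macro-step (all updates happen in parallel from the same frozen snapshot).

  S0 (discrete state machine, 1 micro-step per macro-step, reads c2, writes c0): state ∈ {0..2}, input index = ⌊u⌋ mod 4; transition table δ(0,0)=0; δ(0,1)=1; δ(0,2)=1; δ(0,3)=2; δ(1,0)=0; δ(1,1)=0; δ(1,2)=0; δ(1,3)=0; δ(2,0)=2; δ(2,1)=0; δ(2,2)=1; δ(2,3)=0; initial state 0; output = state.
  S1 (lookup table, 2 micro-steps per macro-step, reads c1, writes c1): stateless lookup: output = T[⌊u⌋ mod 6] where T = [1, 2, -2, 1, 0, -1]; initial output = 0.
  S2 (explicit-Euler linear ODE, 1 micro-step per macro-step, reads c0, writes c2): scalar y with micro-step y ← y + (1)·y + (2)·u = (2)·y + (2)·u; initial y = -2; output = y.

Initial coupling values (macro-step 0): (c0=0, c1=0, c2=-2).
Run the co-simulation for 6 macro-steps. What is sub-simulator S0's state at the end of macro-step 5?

macro 1: S0 reads c2=-2 → after 1×micro: 1; S1 reads c1=0 → after 2×micro: 1; S2 reads c0=0 → after 1×micro: -4 ⇒ (c0=1, c1=1, c2=-4)
macro 2: S0 reads c2=-4 → after 1×micro: 0; S1 reads c1=1 → after 2×micro: 2; S2 reads c0=1 → after 1×micro: -6 ⇒ (c0=0, c1=2, c2=-6)
macro 3: S0 reads c2=-6 → after 1×micro: 1; S1 reads c1=2 → after 2×micro: -2; S2 reads c0=0 → after 1×micro: -12 ⇒ (c0=1, c1=-2, c2=-12)
macro 4: S0 reads c2=-12 → after 1×micro: 0; S1 reads c1=-2 → after 2×micro: 0; S2 reads c0=1 → after 1×micro: -22 ⇒ (c0=0, c1=0, c2=-22)
macro 5: S0 reads c2=-22 → after 1×micro: 1; S1 reads c1=0 → after 2×micro: 1; S2 reads c0=0 → after 1×micro: -44 ⇒ (c0=1, c1=1, c2=-44)
macro 6: S0 reads c2=-44 → after 1×micro: 0; S1 reads c1=1 → after 2×micro: 2; S2 reads c0=1 → after 1×micro: -86 ⇒ (c0=0, c1=2, c2=-86)

S0 state at macro-step 5 = 1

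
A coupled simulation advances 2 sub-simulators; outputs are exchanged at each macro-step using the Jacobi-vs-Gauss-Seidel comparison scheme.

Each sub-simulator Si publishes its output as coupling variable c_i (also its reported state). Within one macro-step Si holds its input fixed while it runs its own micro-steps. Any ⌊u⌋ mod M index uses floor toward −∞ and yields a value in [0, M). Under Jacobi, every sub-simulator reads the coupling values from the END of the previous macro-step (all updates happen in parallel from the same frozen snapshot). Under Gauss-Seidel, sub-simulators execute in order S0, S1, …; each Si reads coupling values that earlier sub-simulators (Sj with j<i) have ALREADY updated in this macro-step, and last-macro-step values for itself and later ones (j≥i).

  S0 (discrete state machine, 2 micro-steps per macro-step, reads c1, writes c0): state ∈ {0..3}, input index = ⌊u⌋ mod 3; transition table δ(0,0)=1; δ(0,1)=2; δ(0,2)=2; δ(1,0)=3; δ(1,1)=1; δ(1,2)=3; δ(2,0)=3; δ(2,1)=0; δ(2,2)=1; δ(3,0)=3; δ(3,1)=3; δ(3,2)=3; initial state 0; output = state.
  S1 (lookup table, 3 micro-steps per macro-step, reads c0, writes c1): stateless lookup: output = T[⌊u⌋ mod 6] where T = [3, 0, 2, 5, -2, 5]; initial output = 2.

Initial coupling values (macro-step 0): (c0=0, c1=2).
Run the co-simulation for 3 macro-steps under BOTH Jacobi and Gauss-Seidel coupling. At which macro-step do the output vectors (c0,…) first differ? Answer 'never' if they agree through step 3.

[Jacobi] macro 1: S0 reads c1=2 → after 2×micro: 1; S1 reads c0=0 → after 3×micro: 3 ⇒ (c0=1, c1=3)
[Jacobi] macro 2: S0 reads c1=3 → after 2×micro: 3; S1 reads c0=1 → after 3×micro: 0 ⇒ (c0=3, c1=0)
[Jacobi] macro 3: S0 reads c1=0 → after 2×micro: 3; S1 reads c0=3 → after 3×micro: 5 ⇒ (c0=3, c1=5)
[Gauss-Seidel] macro 1: S0 reads c1=2 → after 2×micro: 1; S1 reads c0=1 → after 3×micro: 0 ⇒ (c0=1, c1=0)
[Gauss-Seidel] macro 2: S0 reads c1=0 → after 2×micro: 3; S1 reads c0=3 → after 3×micro: 5 ⇒ (c0=3, c1=5)
[Gauss-Seidel] macro 3: S0 reads c1=5 → after 2×micro: 3; S1 reads c0=3 → after 3×micro: 5 ⇒ (c0=3, c1=5)

first divergence at macro-step: 1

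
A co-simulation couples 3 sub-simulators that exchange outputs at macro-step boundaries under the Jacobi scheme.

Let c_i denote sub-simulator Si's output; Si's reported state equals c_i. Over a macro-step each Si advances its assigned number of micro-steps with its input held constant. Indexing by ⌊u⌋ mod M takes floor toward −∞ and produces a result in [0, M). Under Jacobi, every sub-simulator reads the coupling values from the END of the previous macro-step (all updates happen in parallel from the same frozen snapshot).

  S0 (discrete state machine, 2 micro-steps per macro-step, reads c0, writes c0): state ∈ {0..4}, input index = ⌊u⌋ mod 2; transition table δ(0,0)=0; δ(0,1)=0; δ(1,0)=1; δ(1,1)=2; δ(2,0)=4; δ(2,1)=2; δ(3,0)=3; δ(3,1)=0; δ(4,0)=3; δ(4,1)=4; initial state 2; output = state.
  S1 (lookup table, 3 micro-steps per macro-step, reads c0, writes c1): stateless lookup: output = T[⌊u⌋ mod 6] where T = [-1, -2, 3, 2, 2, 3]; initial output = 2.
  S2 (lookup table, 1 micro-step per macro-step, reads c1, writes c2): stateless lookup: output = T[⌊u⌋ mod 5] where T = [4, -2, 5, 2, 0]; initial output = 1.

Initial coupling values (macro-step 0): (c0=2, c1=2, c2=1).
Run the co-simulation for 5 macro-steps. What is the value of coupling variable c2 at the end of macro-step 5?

c2 at macro-step 5 = 0

macro 1: S0 reads c0=2 → after 2×micro: 3; S1 reads c0=2 → after 3×micro: 3; S2 reads c1=2 → after 1×micro: 5 ⇒ (c0=3, c1=3, c2=5)
macro 2: S0 reads c0=3 → after 2×micro: 0; S1 reads c0=3 → after 3×micro: 2; S2 reads c1=3 → after 1×micro: 2 ⇒ (c0=0, c1=2, c2=2)
macro 3: S0 reads c0=0 → after 2×micro: 0; S1 reads c0=0 → after 3×micro: -1; S2 reads c1=2 → after 1×micro: 5 ⇒ (c0=0, c1=-1, c2=5)
macro 4: S0 reads c0=0 → after 2×micro: 0; S1 reads c0=0 → after 3×micro: -1; S2 reads c1=-1 → after 1×micro: 0 ⇒ (c0=0, c1=-1, c2=0)
macro 5: S0 reads c0=0 → after 2×micro: 0; S1 reads c0=0 → after 3×micro: -1; S2 reads c1=-1 → after 1×micro: 0 ⇒ (c0=0, c1=-1, c2=0)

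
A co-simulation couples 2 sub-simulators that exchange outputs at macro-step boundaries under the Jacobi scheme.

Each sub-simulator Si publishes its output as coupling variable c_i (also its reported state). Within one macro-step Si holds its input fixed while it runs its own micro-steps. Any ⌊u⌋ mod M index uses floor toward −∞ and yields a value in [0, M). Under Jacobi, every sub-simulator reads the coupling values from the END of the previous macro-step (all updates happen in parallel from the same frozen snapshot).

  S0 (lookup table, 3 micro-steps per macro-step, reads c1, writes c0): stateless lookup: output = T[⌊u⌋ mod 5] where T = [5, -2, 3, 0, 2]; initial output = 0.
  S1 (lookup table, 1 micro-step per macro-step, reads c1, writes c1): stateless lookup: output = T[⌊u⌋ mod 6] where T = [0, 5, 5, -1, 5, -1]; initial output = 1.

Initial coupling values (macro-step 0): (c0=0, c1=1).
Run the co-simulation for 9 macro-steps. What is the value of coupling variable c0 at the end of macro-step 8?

c0 at macro-step 8 = 2

macro 1: S0 reads c1=1 → after 3×micro: -2; S1 reads c1=1 → after 1×micro: 5 ⇒ (c0=-2, c1=5)
macro 2: S0 reads c1=5 → after 3×micro: 5; S1 reads c1=5 → after 1×micro: -1 ⇒ (c0=5, c1=-1)
macro 3: S0 reads c1=-1 → after 3×micro: 2; S1 reads c1=-1 → after 1×micro: -1 ⇒ (c0=2, c1=-1)
macro 4: S0 reads c1=-1 → after 3×micro: 2; S1 reads c1=-1 → after 1×micro: -1 ⇒ (c0=2, c1=-1)
macro 5: S0 reads c1=-1 → after 3×micro: 2; S1 reads c1=-1 → after 1×micro: -1 ⇒ (c0=2, c1=-1)
macro 6: S0 reads c1=-1 → after 3×micro: 2; S1 reads c1=-1 → after 1×micro: -1 ⇒ (c0=2, c1=-1)
macro 7: S0 reads c1=-1 → after 3×micro: 2; S1 reads c1=-1 → after 1×micro: -1 ⇒ (c0=2, c1=-1)
macro 8: S0 reads c1=-1 → after 3×micro: 2; S1 reads c1=-1 → after 1×micro: -1 ⇒ (c0=2, c1=-1)
macro 9: S0 reads c1=-1 → after 3×micro: 2; S1 reads c1=-1 → after 1×micro: -1 ⇒ (c0=2, c1=-1)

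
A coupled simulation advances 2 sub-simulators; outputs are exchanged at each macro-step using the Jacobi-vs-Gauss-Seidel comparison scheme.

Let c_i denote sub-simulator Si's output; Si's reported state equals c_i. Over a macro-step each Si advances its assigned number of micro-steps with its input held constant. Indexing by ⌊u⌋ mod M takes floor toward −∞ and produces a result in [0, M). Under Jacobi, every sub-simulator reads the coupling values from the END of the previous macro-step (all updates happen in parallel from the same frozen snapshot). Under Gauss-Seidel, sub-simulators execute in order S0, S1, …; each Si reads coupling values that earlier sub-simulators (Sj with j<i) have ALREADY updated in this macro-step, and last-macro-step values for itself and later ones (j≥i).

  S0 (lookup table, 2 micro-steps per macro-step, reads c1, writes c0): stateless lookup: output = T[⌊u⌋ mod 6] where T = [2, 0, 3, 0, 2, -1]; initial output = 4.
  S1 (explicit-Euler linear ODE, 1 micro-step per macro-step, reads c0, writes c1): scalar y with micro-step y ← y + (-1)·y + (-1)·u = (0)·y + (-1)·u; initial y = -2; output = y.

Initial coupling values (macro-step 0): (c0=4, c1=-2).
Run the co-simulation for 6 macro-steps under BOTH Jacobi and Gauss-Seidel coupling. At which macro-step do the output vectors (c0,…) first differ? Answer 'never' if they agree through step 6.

first divergence at macro-step: 1

[Jacobi] macro 1: S0 reads c1=-2 → after 2×micro: 2; S1 reads c0=4 → after 1×micro: -4 ⇒ (c0=2, c1=-4)
[Jacobi] macro 2: S0 reads c1=-4 → after 2×micro: 3; S1 reads c0=2 → after 1×micro: -2 ⇒ (c0=3, c1=-2)
[Jacobi] macro 3: S0 reads c1=-2 → after 2×micro: 2; S1 reads c0=3 → after 1×micro: -3 ⇒ (c0=2, c1=-3)
[Jacobi] macro 4: S0 reads c1=-3 → after 2×micro: 0; S1 reads c0=2 → after 1×micro: -2 ⇒ (c0=0, c1=-2)
[Jacobi] macro 5: S0 reads c1=-2 → after 2×micro: 2; S1 reads c0=0 → after 1×micro: 0 ⇒ (c0=2, c1=0)
[Jacobi] macro 6: S0 reads c1=0 → after 2×micro: 2; S1 reads c0=2 → after 1×micro: -2 ⇒ (c0=2, c1=-2)
[Gauss-Seidel] macro 1: S0 reads c1=-2 → after 2×micro: 2; S1 reads c0=2 → after 1×micro: -2 ⇒ (c0=2, c1=-2)
[Gauss-Seidel] macro 2: S0 reads c1=-2 → after 2×micro: 2; S1 reads c0=2 → after 1×micro: -2 ⇒ (c0=2, c1=-2)
[Gauss-Seidel] macro 3: S0 reads c1=-2 → after 2×micro: 2; S1 reads c0=2 → after 1×micro: -2 ⇒ (c0=2, c1=-2)
[Gauss-Seidel] macro 4: S0 reads c1=-2 → after 2×micro: 2; S1 reads c0=2 → after 1×micro: -2 ⇒ (c0=2, c1=-2)
[Gauss-Seidel] macro 5: S0 reads c1=-2 → after 2×micro: 2; S1 reads c0=2 → after 1×micro: -2 ⇒ (c0=2, c1=-2)
[Gauss-Seidel] macro 6: S0 reads c1=-2 → after 2×micro: 2; S1 reads c0=2 → after 1×micro: -2 ⇒ (c0=2, c1=-2)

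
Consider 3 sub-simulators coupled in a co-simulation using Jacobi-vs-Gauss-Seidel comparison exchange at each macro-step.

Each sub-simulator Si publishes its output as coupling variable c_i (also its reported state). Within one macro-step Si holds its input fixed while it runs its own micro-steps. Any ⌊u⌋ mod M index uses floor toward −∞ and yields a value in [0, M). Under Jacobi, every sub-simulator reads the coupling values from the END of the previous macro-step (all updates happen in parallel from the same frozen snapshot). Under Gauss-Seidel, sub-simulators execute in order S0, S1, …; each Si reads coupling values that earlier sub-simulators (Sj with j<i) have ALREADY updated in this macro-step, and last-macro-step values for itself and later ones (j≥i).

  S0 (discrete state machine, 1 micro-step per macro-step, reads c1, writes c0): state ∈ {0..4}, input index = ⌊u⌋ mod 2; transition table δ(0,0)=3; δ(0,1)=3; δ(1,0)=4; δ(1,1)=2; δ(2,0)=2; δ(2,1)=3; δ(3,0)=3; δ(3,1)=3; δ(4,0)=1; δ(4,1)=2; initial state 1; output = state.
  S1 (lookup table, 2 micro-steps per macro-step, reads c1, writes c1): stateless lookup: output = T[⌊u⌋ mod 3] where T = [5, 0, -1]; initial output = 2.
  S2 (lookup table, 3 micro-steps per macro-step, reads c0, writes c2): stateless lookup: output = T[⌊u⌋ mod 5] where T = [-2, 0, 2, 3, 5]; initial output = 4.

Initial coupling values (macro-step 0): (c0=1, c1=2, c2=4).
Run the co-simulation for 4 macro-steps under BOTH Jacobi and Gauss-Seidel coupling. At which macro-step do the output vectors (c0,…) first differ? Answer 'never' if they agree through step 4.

[Jacobi] macro 1: S0 reads c1=2 → after 1×micro: 4; S1 reads c1=2 → after 2×micro: -1; S2 reads c0=1 → after 3×micro: 0 ⇒ (c0=4, c1=-1, c2=0)
[Jacobi] macro 2: S0 reads c1=-1 → after 1×micro: 2; S1 reads c1=-1 → after 2×micro: -1; S2 reads c0=4 → after 3×micro: 5 ⇒ (c0=2, c1=-1, c2=5)
[Jacobi] macro 3: S0 reads c1=-1 → after 1×micro: 3; S1 reads c1=-1 → after 2×micro: -1; S2 reads c0=2 → after 3×micro: 2 ⇒ (c0=3, c1=-1, c2=2)
[Jacobi] macro 4: S0 reads c1=-1 → after 1×micro: 3; S1 reads c1=-1 → after 2×micro: -1; S2 reads c0=3 → after 3×micro: 3 ⇒ (c0=3, c1=-1, c2=3)
[Gauss-Seidel] macro 1: S0 reads c1=2 → after 1×micro: 4; S1 reads c1=2 → after 2×micro: -1; S2 reads c0=4 → after 3×micro: 5 ⇒ (c0=4, c1=-1, c2=5)
[Gauss-Seidel] macro 2: S0 reads c1=-1 → after 1×micro: 2; S1 reads c1=-1 → after 2×micro: -1; S2 reads c0=2 → after 3×micro: 2 ⇒ (c0=2, c1=-1, c2=2)
[Gauss-Seidel] macro 3: S0 reads c1=-1 → after 1×micro: 3; S1 reads c1=-1 → after 2×micro: -1; S2 reads c0=3 → after 3×micro: 3 ⇒ (c0=3, c1=-1, c2=3)
[Gauss-Seidel] macro 4: S0 reads c1=-1 → after 1×micro: 3; S1 reads c1=-1 → after 2×micro: -1; S2 reads c0=3 → after 3×micro: 3 ⇒ (c0=3, c1=-1, c2=3)

first divergence at macro-step: 1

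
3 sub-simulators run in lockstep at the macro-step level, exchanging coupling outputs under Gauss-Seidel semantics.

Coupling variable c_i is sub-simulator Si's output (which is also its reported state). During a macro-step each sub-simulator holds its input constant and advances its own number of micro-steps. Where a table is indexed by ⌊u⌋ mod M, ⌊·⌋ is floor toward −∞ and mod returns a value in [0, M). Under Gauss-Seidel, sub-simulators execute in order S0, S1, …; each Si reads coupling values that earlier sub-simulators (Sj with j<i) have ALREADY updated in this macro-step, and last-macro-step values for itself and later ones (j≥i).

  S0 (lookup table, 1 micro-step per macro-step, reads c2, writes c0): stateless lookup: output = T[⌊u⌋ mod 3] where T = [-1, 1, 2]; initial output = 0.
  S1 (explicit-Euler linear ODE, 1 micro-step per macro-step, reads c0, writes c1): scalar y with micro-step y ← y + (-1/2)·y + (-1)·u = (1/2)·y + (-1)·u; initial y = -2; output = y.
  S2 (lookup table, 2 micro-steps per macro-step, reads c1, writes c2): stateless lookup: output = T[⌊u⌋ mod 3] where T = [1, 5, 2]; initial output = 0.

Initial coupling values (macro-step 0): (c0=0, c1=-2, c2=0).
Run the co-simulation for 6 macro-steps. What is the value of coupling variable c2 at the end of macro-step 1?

macro 1: S0 reads c2=0 → after 1×micro: -1; S1 reads c0=-1 → after 1×micro: 0; S2 reads c1=0 → after 2×micro: 1 ⇒ (c0=-1, c1=0, c2=1)
macro 2: S0 reads c2=1 → after 1×micro: 1; S1 reads c0=1 → after 1×micro: -1; S2 reads c1=-1 → after 2×micro: 2 ⇒ (c0=1, c1=-1, c2=2)
macro 3: S0 reads c2=2 → after 1×micro: 2; S1 reads c0=2 → after 1×micro: -5/2; S2 reads c1=-5/2 → after 2×micro: 1 ⇒ (c0=2, c1=-5/2, c2=1)
macro 4: S0 reads c2=1 → after 1×micro: 1; S1 reads c0=1 → after 1×micro: -9/4; S2 reads c1=-9/4 → after 2×micro: 1 ⇒ (c0=1, c1=-9/4, c2=1)
macro 5: S0 reads c2=1 → after 1×micro: 1; S1 reads c0=1 → after 1×micro: -17/8; S2 reads c1=-17/8 → after 2×micro: 1 ⇒ (c0=1, c1=-17/8, c2=1)
macro 6: S0 reads c2=1 → after 1×micro: 1; S1 reads c0=1 → after 1×micro: -33/16; S2 reads c1=-33/16 → after 2×micro: 1 ⇒ (c0=1, c1=-33/16, c2=1)

c2 at macro-step 1 = 1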